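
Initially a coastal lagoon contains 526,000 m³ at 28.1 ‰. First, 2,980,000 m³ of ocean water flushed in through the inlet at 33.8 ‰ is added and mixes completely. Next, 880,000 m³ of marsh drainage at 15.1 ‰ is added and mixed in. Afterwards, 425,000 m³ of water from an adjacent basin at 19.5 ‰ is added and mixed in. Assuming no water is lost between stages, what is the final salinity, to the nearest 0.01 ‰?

Mass of salt is conserved:
Initial salt = 526,000×28.1 = 14,780,600
After stage 1: salt = 14,780,600 + 2,980,000×33.8 = 115,504,600; volume = 3,506,000 m³; S = 32.945 ‰
After stage 2: salt = 115,504,600 + 880,000×15.1 = 128,792,600; volume = 4,386,000 m³; S = 29.364 ‰
After stage 3: salt = 128,792,600 + 425,000×19.5 = 137,080,100; volume = 4,811,000 m³
S = 137,080,100 / 4,811,000 = 28.4931 ‰

28.49 ‰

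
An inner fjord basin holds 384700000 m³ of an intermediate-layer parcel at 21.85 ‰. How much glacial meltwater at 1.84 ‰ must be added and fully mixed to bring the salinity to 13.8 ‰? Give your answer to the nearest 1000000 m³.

Salt balance: 384,700,000×21.85 + V×1.84 = (384,700,000+V)×13.8
8,405,695,000 + 1.84V = 5,308,860,000 + 13.8V
3,096,835,000 = 11.96V
V = 258,932,692.31 m³

259000000 m³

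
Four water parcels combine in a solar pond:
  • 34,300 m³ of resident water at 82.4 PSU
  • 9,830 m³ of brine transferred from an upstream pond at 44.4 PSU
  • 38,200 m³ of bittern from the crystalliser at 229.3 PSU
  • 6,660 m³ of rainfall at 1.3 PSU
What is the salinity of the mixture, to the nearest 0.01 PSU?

135.19 PSU

Mass of salt is conserved:
salt = 34,300×82.4 + 9,830×44.4 + 38,200×229.3 + 6,660×1.3 = 2,826,320 + 436,452 + 8,759,260 + 8,658 = 12,030,690
volume = 34,300 + 9,830 + 38,200 + 6,660 = 88,990 m³
S = 12,030,690 / 88,990 = 135.1915 PSU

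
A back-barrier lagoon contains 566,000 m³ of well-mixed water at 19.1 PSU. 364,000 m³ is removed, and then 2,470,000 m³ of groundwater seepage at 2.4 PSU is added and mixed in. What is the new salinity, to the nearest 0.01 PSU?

Remaining after removal: 202,000 m³ at 19.1 PSU (salt = 3,858,200)
After addition: salt = 3,858,200 + 2,470,000×2.4 = 9,786,200; volume = 2,672,000 m³
S = 9,786,200 / 2,672,000 = 3.6625 PSU

3.66 PSU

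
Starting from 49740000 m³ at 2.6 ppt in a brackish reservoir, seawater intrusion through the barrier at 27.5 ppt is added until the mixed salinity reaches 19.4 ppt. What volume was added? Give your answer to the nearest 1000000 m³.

103000000 m³

Salt balance: 49,740,000×2.6 + V×27.5 = (49,740,000+V)×19.4
129,324,000 + 27.5V = 964,956,000 + 19.4V
835,632,000 = 8.1V
V = 103,164,444.44 m³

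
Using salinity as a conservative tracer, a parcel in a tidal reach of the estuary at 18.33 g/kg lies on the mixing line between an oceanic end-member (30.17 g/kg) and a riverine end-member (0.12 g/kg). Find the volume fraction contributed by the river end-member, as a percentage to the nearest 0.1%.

Let f be the freshwater fraction. Salt balance per unit volume:
f×0.12 + (1−f)×30.17 = 18.33
f = (30.17 − 18.33) / (30.17 − 0.12) = 11.84/30.05 = 0.394

39.4%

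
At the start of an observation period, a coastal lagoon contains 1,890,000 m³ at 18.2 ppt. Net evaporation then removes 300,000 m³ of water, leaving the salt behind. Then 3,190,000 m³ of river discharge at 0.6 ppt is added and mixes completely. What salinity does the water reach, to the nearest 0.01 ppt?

7.60 ppt

After evaporation: salt = 1,890,000×18.2 = 34,398,000; volume = 1,890,000 − 300,000 = 1,590,000 m³
After mixing: salt = 34,398,000 + 3,190,000×0.6 = 36,312,000; volume = 1,590,000 + 3,190,000 = 4,780,000 m³
S = 36,312,000 / 4,780,000 = 7.5967 ppt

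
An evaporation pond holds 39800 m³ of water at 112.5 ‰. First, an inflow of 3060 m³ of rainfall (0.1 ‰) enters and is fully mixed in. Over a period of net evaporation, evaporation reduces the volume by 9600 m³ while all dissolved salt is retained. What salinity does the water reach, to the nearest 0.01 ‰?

After mixing: salt = 39,800×112.5 + 3,060×0.1 = 4,477,806; volume = 42,860 m³
After evaporation: salt unchanged = 4,477,806; volume = 42,860 − 9,600 = 33,260 m³
S = 4,477,806 / 33,260 = 134.6304 ‰

134.63 ‰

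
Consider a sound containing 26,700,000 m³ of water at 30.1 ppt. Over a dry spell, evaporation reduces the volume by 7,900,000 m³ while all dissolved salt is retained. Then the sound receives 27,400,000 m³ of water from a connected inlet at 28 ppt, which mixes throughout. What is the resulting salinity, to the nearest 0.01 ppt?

After evaporation: salt = 26,700,000×30.1 = 803,670,000; volume = 26,700,000 − 7,900,000 = 18,800,000 m³
After mixing: salt = 803,670,000 + 27,400,000×28 = 1,570,870,000; volume = 18,800,000 + 27,400,000 = 46,200,000 m³
S = 1,570,870,000 / 46,200,000 = 34.0015 ppt

34.00 ppt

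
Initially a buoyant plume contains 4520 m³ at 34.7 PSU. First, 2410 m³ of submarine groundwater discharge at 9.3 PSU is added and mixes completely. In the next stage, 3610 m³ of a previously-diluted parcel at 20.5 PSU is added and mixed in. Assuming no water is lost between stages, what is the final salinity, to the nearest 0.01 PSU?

24.03 PSU

Total salt / total volume:
Initial salt = 4,520×34.7 = 156,844
After stage 1: salt = 156,844 + 2,410×9.3 = 179,257; volume = 6,930 m³; S = 25.867 PSU
After stage 2: salt = 179,257 + 3,610×20.5 = 253,262; volume = 10,540 m³
S = 253,262 / 10,540 = 24.0287 PSU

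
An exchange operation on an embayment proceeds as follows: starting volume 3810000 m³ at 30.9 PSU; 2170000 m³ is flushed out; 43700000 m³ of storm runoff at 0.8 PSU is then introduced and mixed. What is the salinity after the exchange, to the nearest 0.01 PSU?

Remaining after removal: 1,640,000 m³ at 30.9 PSU (salt = 50,676,000)
After addition: salt = 50,676,000 + 43,700,000×0.8 = 85,636,000; volume = 45,340,000 m³
S = 85,636,000 / 45,340,000 = 1.8888 PSU

1.89 PSU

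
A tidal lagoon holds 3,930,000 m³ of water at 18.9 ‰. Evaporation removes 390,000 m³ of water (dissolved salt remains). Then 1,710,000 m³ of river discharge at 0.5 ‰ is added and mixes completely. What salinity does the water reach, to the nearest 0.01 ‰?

After evaporation: salt = 3,930,000×18.9 = 74,277,000; volume = 3,930,000 − 390,000 = 3,540,000 m³
After mixing: salt = 74,277,000 + 1,710,000×0.5 = 75,132,000; volume = 3,540,000 + 1,710,000 = 5,250,000 m³
S = 75,132,000 / 5,250,000 = 14.3109 ‰

14.31 ‰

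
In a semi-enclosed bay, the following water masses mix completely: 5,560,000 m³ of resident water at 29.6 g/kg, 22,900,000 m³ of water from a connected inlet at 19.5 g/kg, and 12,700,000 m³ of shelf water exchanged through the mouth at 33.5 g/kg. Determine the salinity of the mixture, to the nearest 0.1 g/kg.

25.2 g/kg

Salt balance:
salt = 5,560,000×29.6 + 22,900,000×19.5 + 12,700,000×33.5 = 164,576,000 + 446,550,000 + 425,450,000 = 1,036,576,000
volume = 5,560,000 + 22,900,000 + 12,700,000 = 41,160,000 m³
S = 1,036,576,000 / 41,160,000 = 25.184 g/kg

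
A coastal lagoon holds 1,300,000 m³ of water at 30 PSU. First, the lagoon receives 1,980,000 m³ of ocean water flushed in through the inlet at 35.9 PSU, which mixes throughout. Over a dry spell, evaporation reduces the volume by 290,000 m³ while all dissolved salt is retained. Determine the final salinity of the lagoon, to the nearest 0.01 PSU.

After mixing: salt = 1,300,000×30 + 1,980,000×35.9 = 110,082,000; volume = 3,280,000 m³
After evaporation: salt unchanged = 110,082,000; volume = 3,280,000 − 290,000 = 2,990,000 m³
S = 110,082,000 / 2,990,000 = 36.8167 PSU

36.82 PSU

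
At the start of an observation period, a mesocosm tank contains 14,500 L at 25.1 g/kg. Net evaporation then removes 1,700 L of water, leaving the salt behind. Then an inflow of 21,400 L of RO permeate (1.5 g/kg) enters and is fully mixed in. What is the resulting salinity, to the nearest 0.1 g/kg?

11.6 g/kg

After evaporation: salt = 14,500×25.1 = 363,950; volume = 14,500 − 1,700 = 12,800 L
After mixing: salt = 363,950 + 21,400×1.5 = 396,050; volume = 12,800 + 21,400 = 34,200 L
S = 396,050 / 34,200 = 11.5804 g/kg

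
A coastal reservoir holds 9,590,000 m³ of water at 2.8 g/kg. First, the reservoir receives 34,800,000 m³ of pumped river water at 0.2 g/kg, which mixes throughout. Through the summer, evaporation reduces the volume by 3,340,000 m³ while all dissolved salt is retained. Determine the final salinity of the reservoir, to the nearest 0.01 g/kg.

After mixing: salt = 9,590,000×2.8 + 34,800,000×0.2 = 33,812,000; volume = 44,390,000 m³
After evaporation: salt unchanged = 33,812,000; volume = 44,390,000 − 3,340,000 = 41,050,000 m³
S = 33,812,000 / 41,050,000 = 0.8237 g/kg

0.82 g/kg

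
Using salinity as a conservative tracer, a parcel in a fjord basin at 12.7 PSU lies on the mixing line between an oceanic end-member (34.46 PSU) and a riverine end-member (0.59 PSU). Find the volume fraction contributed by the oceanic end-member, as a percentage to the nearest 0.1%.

Let g be the oceanic fraction. Salt balance per unit volume:
g×34.46 + (1−g)×0.59 = 12.7
g = (12.7 − 0.59) / (34.46 − 0.59) = 12.11/33.87 = 0.3575

35.8%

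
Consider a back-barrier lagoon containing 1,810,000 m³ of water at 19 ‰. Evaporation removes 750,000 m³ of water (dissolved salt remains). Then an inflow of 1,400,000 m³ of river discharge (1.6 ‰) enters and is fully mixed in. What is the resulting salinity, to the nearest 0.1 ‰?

14.9 ‰

After evaporation: salt = 1,810,000×19 = 34,390,000; volume = 1,810,000 − 750,000 = 1,060,000 m³
After mixing: salt = 34,390,000 + 1,400,000×1.6 = 36,630,000; volume = 1,060,000 + 1,400,000 = 2,460,000 m³
S = 36,630,000 / 2,460,000 = 14.8902 ‰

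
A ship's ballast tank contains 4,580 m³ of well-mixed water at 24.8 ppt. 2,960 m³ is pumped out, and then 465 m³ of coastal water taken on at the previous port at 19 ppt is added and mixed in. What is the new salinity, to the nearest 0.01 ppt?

23.51 ppt

Remaining after removal: 1,620 m³ at 24.8 ppt (salt = 40,176)
After addition: salt = 40,176 + 465×19 = 49,011; volume = 2,085 m³
S = 49,011 / 2,085 = 23.5065 ppt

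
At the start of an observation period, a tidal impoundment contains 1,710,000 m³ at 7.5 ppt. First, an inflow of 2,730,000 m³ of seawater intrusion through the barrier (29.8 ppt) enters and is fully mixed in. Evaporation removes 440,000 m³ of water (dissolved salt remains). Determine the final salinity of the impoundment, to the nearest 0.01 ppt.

23.54 ppt

After mixing: salt = 1,710,000×7.5 + 2,730,000×29.8 = 94,179,000; volume = 4,440,000 m³
After evaporation: salt unchanged = 94,179,000; volume = 4,440,000 − 440,000 = 4,000,000 m³
S = 94,179,000 / 4,000,000 = 23.5448 ppt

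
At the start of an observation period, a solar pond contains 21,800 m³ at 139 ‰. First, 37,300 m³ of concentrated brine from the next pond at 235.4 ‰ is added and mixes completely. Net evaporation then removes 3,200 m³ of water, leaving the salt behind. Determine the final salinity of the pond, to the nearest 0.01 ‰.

211.28 ‰

After mixing: salt = 21,800×139 + 37,300×235.4 = 11,810,620; volume = 59,100 m³
After evaporation: salt unchanged = 11,810,620; volume = 59,100 − 3,200 = 55,900 m³
S = 11,810,620 / 55,900 = 211.2812 ‰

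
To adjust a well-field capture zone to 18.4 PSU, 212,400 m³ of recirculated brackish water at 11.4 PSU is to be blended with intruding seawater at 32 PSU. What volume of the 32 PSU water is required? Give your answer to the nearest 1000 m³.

109000 m³

Salt balance: 212,400×11.4 + V×32 = (212,400+V)×18.4
2,421,360 + 32V = 3,908,160 + 18.4V
1,486,800 = 13.6V
V = 109,323.53 m³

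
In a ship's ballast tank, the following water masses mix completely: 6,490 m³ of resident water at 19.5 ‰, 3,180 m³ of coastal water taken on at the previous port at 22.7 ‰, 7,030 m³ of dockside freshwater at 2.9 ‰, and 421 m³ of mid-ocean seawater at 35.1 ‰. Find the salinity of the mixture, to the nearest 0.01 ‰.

Total salt / total volume:
salt = 6,490×19.5 + 3,180×22.7 + 7,030×2.9 + 421×35.1 = 126,555 + 72,186 + 20,387 + 14,777.1 = 233,905.1
volume = 6,490 + 3,180 + 7,030 + 421 = 17,121 m³
S = 233,905.1 / 17,121 = 13.6619 ‰

13.66 ‰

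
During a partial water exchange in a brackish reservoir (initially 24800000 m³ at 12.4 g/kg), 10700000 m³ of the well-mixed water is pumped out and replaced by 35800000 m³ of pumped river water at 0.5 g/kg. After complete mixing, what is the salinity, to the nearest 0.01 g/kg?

Remaining after removal: 14,100,000 m³ at 12.4 g/kg (salt = 174,840,000)
After addition: salt = 174,840,000 + 35,800,000×0.5 = 192,740,000; volume = 49,900,000 m³
S = 192,740,000 / 49,900,000 = 3.8625 g/kg

3.86 g/kg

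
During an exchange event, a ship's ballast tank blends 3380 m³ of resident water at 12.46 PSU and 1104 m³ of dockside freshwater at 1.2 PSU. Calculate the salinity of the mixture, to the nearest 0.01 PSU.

Salt balance:
salt = 3,380×12.46 + 1,104×1.2 = 42,114.8 + 1,324.8 = 43,439.6
volume = 3,380 + 1,104 = 4,484 m³
S = 43,439.6 / 4,484 = 9.6877 PSU

9.69 PSU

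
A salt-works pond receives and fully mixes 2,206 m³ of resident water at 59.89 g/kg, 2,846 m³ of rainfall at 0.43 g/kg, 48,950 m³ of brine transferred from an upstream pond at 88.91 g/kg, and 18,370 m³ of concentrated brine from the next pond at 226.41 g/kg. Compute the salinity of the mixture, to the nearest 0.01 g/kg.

119.45 g/kg

Salt balance:
salt = 2,206×59.89 + 2,846×0.43 + 48,950×88.91 + 18,370×226.41 = 132,117.34 + 1,223.78 + 4,352,144.5 + 4,159,151.7 = 8,644,637.32
volume = 2,206 + 2,846 + 48,950 + 18,370 = 72,372 m³
S = 8,644,637.32 / 72,372 = 119.4473 g/kg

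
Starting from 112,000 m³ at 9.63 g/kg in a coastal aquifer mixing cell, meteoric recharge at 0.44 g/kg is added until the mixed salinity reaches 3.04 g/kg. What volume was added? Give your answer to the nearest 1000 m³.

Salt balance: 112,000×9.63 + V×0.44 = (112,000+V)×3.04
1,078,560 + 0.44V = 340,480 + 3.04V
738,080 = 2.6V
V = 283,876.92 m³

284000 m³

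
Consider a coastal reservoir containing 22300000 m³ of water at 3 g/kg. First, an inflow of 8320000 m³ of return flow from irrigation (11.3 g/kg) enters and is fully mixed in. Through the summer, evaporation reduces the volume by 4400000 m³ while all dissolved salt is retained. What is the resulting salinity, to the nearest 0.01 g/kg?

6.14 g/kg

After mixing: salt = 22,300,000×3 + 8,320,000×11.3 = 160,916,000; volume = 30,620,000 m³
After evaporation: salt unchanged = 160,916,000; volume = 30,620,000 − 4,400,000 = 26,220,000 m³
S = 160,916,000 / 26,220,000 = 6.1371 g/kg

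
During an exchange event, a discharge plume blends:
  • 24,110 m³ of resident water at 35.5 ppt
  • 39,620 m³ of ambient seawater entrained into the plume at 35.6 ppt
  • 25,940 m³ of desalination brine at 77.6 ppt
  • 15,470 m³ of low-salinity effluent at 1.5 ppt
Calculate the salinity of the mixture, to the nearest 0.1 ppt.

40.9 ppt

Total salt / total volume:
salt = 24,110×35.5 + 39,620×35.6 + 25,940×77.6 + 15,470×1.5 = 855,905 + 1,410,472 + 2,012,944 + 23,205 = 4,302,526
volume = 24,110 + 39,620 + 25,940 + 15,470 = 105,140 m³
S = 4,302,526 / 105,140 = 40.922 ppt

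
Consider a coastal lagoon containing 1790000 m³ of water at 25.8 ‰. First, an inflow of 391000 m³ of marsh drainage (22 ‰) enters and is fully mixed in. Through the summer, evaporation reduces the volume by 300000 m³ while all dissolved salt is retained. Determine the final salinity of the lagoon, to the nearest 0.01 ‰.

After mixing: salt = 1,790,000×25.8 + 391,000×22 = 54,784,000; volume = 2,181,000 m³
After evaporation: salt unchanged = 54,784,000; volume = 2,181,000 − 300,000 = 1,881,000 m³
S = 54,784,000 / 1,881,000 = 29.1249 ‰

29.12 ‰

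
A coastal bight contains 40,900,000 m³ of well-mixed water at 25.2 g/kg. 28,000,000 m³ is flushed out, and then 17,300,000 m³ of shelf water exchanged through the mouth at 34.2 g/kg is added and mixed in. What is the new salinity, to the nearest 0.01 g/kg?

Remaining after removal: 12,900,000 m³ at 25.2 g/kg (salt = 325,080,000)
After addition: salt = 325,080,000 + 17,300,000×34.2 = 916,740,000; volume = 30,200,000 m³
S = 916,740,000 / 30,200,000 = 30.3556 g/kg

30.36 g/kg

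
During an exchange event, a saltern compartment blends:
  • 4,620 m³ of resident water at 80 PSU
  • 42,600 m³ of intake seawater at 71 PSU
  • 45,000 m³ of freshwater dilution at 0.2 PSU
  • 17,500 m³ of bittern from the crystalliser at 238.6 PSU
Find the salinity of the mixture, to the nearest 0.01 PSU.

69.07 PSU

Conserving salt mass:
salt = 4,620×80 + 42,600×71 + 45,000×0.2 + 17,500×238.6 = 369,600 + 3,024,600 + 9,000 + 4,175,500 = 7,578,700
volume = 4,620 + 42,600 + 45,000 + 17,500 = 109,720 m³
S = 7,578,700 / 109,720 = 69.0731 PSU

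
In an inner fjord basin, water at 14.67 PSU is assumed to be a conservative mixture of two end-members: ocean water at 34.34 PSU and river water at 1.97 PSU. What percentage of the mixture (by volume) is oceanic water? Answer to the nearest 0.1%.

Let g be the oceanic fraction. Salt balance per unit volume:
g×34.34 + (1−g)×1.97 = 14.67
g = (14.67 − 1.97) / (34.34 − 1.97) = 12.7/32.37 = 0.3923

39.2%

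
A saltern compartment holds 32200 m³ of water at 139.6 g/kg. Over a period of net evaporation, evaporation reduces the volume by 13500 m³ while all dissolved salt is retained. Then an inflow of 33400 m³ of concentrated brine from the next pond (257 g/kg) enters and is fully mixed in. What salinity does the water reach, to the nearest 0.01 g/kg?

251.03 g/kg

After evaporation: salt = 32,200×139.6 = 4,495,120; volume = 32,200 − 13,500 = 18,700 m³
After mixing: salt = 4,495,120 + 33,400×257 = 13,078,920; volume = 18,700 + 33,400 = 52,100 m³
S = 13,078,920 / 52,100 = 251.0349 g/kg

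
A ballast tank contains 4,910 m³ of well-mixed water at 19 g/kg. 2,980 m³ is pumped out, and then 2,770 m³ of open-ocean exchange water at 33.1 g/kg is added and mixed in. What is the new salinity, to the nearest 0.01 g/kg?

Remaining after removal: 1,930 m³ at 19 g/kg (salt = 36,670)
After addition: salt = 36,670 + 2,770×33.1 = 128,357; volume = 4,700 m³
S = 128,357 / 4,700 = 27.31 g/kg

27.31 g/kg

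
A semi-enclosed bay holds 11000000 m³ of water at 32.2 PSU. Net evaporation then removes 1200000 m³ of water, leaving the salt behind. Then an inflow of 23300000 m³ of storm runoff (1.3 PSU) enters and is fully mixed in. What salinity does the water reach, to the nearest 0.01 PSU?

After evaporation: salt = 11,000,000×32.2 = 354,200,000; volume = 11,000,000 − 1,200,000 = 9,800,000 m³
After mixing: salt = 354,200,000 + 23,300,000×1.3 = 384,490,000; volume = 9,800,000 + 23,300,000 = 33,100,000 m³
S = 384,490,000 / 33,100,000 = 11.616 PSU

11.62 PSU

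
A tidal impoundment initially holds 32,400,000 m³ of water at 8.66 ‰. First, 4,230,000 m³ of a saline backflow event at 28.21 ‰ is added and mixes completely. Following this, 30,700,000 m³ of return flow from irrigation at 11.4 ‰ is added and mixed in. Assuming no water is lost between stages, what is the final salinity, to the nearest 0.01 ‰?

11.14 ‰

Mass of salt is conserved:
Initial salt = 32,400,000×8.66 = 280,584,000
After stage 1: salt = 280,584,000 + 4,230,000×28.21 = 399,912,300; volume = 36,630,000 m³; S = 10.918 ‰
After stage 2: salt = 399,912,300 + 30,700,000×11.4 = 749,892,300; volume = 67,330,000 m³
S = 749,892,300 / 67,330,000 = 11.1376 ‰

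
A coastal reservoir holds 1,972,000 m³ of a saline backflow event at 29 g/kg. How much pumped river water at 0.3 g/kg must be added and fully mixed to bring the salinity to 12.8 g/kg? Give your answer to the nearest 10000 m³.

Salt balance: 1,972,000×29 + V×0.3 = (1,972,000+V)×12.8
57,188,000 + 0.3V = 25,241,600 + 12.8V
31,946,400 = 12.5V
V = 2,555,712 m³

2560000 m³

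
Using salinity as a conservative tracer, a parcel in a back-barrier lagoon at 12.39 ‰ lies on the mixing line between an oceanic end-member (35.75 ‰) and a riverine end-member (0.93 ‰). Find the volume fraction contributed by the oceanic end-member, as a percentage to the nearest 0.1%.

32.9%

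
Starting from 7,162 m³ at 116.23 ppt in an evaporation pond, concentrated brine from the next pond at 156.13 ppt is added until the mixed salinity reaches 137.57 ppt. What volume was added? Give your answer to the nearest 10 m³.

8230 m³

Salt balance: 7,162×116.23 + V×156.13 = (7,162+V)×137.57
832,439.26 + 156.13V = 985,276.34 + 137.57V
152,837.08 = 18.56V
V = 8,234.76 m³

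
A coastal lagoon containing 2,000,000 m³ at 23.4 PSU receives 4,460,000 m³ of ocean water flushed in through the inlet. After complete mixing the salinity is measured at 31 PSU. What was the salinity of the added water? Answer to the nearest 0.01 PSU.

34.41 PSU

Salt balance: 2,000,000×23.4 + 4,460,000×S = 6,460,000×31
46,800,000 + 4,460,000·S = 200,260,000
S = (200,260,000 − 46,800,000) / 4,460,000 = 34.4081 PSU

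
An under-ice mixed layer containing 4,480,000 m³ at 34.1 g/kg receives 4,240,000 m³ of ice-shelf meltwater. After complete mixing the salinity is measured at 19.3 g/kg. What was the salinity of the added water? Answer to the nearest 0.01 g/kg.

3.66 g/kg

Salt balance: 4,480,000×34.1 + 4,240,000×S = 8,720,000×19.3
152,768,000 + 4,240,000·S = 168,296,000
S = (168,296,000 − 152,768,000) / 4,240,000 = 3.6623 g/kg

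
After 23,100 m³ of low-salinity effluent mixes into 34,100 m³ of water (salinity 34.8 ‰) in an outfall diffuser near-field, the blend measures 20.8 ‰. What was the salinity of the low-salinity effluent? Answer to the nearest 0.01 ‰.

Salt balance: 34,100×34.8 + 23,100×S = 57,200×20.8
1,186,680 + 23,100·S = 1,189,760
S = (1,189,760 − 1,186,680) / 23,100 = 0.1333 ‰

0.13 ‰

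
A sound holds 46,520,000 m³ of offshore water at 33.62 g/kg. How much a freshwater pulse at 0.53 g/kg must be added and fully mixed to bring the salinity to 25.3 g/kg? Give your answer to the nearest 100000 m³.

15600000 m³

Salt balance: 46,520,000×33.62 + V×0.53 = (46,520,000+V)×25.3
1,564,002,400 + 0.53V = 1,176,956,000 + 25.3V
387,046,400 = 24.77V
V = 15,625,611.63 m³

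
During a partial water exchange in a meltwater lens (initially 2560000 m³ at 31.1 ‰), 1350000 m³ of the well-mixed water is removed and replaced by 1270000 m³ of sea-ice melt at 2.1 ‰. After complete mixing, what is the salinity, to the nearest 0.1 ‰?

16.2 ‰

Remaining after removal: 1,210,000 m³ at 31.1 ‰ (salt = 37,631,000)
After addition: salt = 37,631,000 + 1,270,000×2.1 = 40,298,000; volume = 2,480,000 m³
S = 40,298,000 / 2,480,000 = 16.2492 ‰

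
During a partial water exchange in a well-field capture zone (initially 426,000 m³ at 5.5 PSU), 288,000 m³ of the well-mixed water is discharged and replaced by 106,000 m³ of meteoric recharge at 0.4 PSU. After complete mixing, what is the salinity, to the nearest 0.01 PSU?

Remaining after removal: 138,000 m³ at 5.5 PSU (salt = 759,000)
After addition: salt = 759,000 + 106,000×0.4 = 801,400; volume = 244,000 m³
S = 801,400 / 244,000 = 3.2844 PSU

3.28 PSU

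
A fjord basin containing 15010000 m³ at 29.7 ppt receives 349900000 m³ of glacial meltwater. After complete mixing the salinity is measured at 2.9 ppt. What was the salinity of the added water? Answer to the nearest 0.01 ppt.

Salt balance: 15,010,000×29.7 + 349,900,000×S = 364,910,000×2.9
445,797,000 + 349,900,000·S = 1,058,239,000
S = (1,058,239,000 − 445,797,000) / 349,900,000 = 1.7503 ppt

1.75 ppt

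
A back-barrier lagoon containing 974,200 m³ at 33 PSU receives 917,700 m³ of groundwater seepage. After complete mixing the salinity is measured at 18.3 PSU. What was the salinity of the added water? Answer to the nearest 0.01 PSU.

2.69 PSU

Salt balance: 974,200×33 + 917,700×S = 1,891,900×18.3
32,148,600 + 917,700·S = 34,621,770
S = (34,621,770 − 32,148,600) / 917,700 = 2.695 PSU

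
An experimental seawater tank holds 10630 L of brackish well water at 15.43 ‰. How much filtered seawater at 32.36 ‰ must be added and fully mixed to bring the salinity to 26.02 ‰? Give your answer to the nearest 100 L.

Salt balance: 10,630×15.43 + V×32.36 = (10,630+V)×26.02
164,020.9 + 32.36V = 276,592.6 + 26.02V
112,571.7 = 6.34V
V = 17,755.79 L

17800 L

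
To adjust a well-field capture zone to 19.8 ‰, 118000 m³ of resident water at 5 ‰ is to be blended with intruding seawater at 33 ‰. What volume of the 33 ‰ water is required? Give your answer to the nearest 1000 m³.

Salt balance: 118,000×5 + V×33 = (118,000+V)×19.8
590,000 + 33V = 2,336,400 + 19.8V
1,746,400 = 13.2V
V = 132,303.03 m³

132000 m³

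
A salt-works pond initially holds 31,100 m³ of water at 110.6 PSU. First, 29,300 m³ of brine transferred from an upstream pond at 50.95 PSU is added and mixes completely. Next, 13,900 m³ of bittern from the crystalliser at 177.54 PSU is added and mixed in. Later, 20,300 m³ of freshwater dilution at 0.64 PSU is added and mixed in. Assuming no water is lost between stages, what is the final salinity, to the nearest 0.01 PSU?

Weighted by volume,
Initial salt = 31,100×110.6 = 3,439,660
After stage 1: salt = 3,439,660 + 29,300×50.95 = 4,932,495; volume = 60,400 m³; S = 81.664 PSU
After stage 2: salt = 4,932,495 + 13,900×177.54 = 7,400,301; volume = 74,300 m³; S = 99.6 PSU
After stage 3: salt = 7,400,301 + 20,300×0.64 = 7,413,293; volume = 94,600 m³
S = 7,413,293 / 94,600 = 78.3646 PSU

78.36 PSU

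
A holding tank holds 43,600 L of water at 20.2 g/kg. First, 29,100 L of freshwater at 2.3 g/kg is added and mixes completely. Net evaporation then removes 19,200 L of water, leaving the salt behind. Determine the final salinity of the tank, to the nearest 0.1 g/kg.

17.7 g/kg

After mixing: salt = 43,600×20.2 + 29,100×2.3 = 947,650; volume = 72,700 L
After evaporation: salt unchanged = 947,650; volume = 72,700 − 19,200 = 53,500 L
S = 947,650 / 53,500 = 17.7131 g/kg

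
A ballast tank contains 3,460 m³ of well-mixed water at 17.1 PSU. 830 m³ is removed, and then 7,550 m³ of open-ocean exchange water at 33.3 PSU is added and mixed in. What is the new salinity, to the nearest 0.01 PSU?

29.11 PSU

Remaining after removal: 2,630 m³ at 17.1 PSU (salt = 44,973)
After addition: salt = 44,973 + 7,550×33.3 = 296,388; volume = 10,180 m³
S = 296,388 / 10,180 = 29.1147 PSU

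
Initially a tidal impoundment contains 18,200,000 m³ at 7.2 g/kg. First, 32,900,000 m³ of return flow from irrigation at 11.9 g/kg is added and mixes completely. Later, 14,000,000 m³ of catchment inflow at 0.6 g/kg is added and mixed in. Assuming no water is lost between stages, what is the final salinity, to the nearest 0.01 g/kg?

Total salt / total volume:
Initial salt = 18,200,000×7.2 = 131,040,000
After stage 1: salt = 131,040,000 + 32,900,000×11.9 = 522,550,000; volume = 51,100,000 m³; S = 10.226 g/kg
After stage 2: salt = 522,550,000 + 14,000,000×0.6 = 530,950,000; volume = 65,100,000 m³
S = 530,950,000 / 65,100,000 = 8.1559 g/kg

8.16 g/kg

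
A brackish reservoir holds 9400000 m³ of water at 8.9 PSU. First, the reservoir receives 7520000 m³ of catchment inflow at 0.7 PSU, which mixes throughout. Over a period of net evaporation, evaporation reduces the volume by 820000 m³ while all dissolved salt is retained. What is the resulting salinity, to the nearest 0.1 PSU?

After mixing: salt = 9,400,000×8.9 + 7,520,000×0.7 = 88,924,000; volume = 16,920,000 m³
After evaporation: salt unchanged = 88,924,000; volume = 16,920,000 − 820,000 = 16,100,000 m³
S = 88,924,000 / 16,100,000 = 5.5232 PSU

5.5 PSU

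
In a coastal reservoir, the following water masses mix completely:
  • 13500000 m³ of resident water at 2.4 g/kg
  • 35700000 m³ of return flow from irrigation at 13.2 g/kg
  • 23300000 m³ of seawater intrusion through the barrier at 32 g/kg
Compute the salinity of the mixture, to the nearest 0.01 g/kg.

17.23 g/kg

Total salt / total volume:
salt = 13,500,000×2.4 + 35,700,000×13.2 + 23,300,000×32 = 32,400,000 + 471,240,000 + 745,600,000 = 1,249,240,000
volume = 13,500,000 + 35,700,000 + 23,300,000 = 72,500,000 m³
S = 1,249,240,000 / 72,500,000 = 17.2309 g/kg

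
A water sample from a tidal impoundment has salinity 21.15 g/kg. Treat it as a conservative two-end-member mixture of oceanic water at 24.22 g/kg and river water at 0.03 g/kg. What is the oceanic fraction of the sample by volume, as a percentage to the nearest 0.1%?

Let g be the oceanic fraction. Salt balance per unit volume:
g×24.22 + (1−g)×0.03 = 21.15
g = (21.15 − 0.03) / (24.22 − 0.03) = 21.12/24.19 = 0.8731

87.3%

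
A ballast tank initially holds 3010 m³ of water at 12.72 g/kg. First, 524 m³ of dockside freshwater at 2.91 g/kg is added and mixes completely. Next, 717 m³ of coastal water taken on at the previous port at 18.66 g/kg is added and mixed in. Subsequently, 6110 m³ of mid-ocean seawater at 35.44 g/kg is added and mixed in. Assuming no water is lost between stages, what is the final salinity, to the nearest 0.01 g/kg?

26.03 g/kg

Salt balance:
Initial salt = 3,010×12.72 = 38,287.2
After stage 1: salt = 38,287.2 + 524×2.91 = 39,812.04; volume = 3,534 m³; S = 11.265 g/kg
After stage 2: salt = 39,812.04 + 717×18.66 = 53,191.26; volume = 4,251 m³; S = 12.513 g/kg
After stage 3: salt = 53,191.26 + 6,110×35.44 = 269,729.66; volume = 10,361 m³
S = 269,729.66 / 10,361 = 26.0332 g/kg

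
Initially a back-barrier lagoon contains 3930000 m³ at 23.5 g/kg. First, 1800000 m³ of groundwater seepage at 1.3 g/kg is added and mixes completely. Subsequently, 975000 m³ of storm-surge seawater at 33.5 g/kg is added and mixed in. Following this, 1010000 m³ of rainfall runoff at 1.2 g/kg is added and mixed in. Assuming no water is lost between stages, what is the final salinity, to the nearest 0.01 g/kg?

Conserving salt mass:
Initial salt = 3,930,000×23.5 = 92,355,000
After stage 1: salt = 92,355,000 + 1,800,000×1.3 = 94,695,000; volume = 5,730,000 m³; S = 16.526 g/kg
After stage 2: salt = 94,695,000 + 975,000×33.5 = 127,357,500; volume = 6,705,000 m³; S = 18.994 g/kg
After stage 3: salt = 127,357,500 + 1,010,000×1.2 = 128,569,500; volume = 7,715,000 m³
S = 128,569,500 / 7,715,000 = 16.6649 g/kg

16.66 g/kg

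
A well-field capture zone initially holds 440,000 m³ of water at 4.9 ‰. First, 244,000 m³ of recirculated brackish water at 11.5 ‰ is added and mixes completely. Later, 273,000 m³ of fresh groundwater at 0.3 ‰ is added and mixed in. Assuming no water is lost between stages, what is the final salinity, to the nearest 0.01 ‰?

Total salt / total volume:
Initial salt = 440,000×4.9 = 2,156,000
After stage 1: salt = 2,156,000 + 244,000×11.5 = 4,962,000; volume = 684,000 m³; S = 7.254 ‰
After stage 2: salt = 4,962,000 + 273,000×0.3 = 5,043,900; volume = 957,000 m³
S = 5,043,900 / 957,000 = 5.2705 ‰

5.27 ‰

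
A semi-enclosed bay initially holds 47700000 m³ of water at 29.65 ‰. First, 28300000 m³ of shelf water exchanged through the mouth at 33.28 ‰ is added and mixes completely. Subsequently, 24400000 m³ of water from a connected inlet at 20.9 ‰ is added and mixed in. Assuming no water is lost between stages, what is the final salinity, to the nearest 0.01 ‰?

Conserving salt mass:
Initial salt = 47,700,000×29.65 = 1,414,305,000
After stage 1: salt = 1,414,305,000 + 28,300,000×33.28 = 2,356,129,000; volume = 76,000,000 m³; S = 31.002 ‰
After stage 2: salt = 2,356,129,000 + 24,400,000×20.9 = 2,866,089,000; volume = 100,400,000 m³
S = 2,866,089,000 / 100,400,000 = 28.5467 ‰

28.55 ‰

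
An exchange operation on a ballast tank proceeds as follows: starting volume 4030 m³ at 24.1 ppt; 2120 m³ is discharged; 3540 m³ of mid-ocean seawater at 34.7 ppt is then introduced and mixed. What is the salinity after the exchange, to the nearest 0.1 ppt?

Remaining after removal: 1,910 m³ at 24.1 ppt (salt = 46,031)
After addition: salt = 46,031 + 3,540×34.7 = 168,869; volume = 5,450 m³
S = 168,869 / 5,450 = 30.9851 ppt

31.0 ppt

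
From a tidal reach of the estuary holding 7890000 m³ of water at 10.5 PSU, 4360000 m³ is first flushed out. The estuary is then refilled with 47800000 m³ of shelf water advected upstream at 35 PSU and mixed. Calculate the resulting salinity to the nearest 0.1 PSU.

33.3 PSU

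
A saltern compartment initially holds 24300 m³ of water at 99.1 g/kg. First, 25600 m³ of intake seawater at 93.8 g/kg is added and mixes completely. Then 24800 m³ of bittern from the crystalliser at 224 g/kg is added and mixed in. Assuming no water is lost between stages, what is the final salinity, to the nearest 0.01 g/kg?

Conserving salt mass:
Initial salt = 24,300×99.1 = 2,408,130
After stage 1: salt = 2,408,130 + 25,600×93.8 = 4,809,410; volume = 49,900 m³; S = 96.381 g/kg
After stage 2: salt = 4,809,410 + 24,800×224 = 10,364,610; volume = 74,700 m³
S = 10,364,610 / 74,700 = 138.7498 g/kg

138.75 g/kg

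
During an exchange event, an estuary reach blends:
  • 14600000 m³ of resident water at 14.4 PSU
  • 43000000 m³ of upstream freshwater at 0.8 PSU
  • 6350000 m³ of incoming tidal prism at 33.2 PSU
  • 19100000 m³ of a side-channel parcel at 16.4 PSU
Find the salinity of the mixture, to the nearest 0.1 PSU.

Mass of salt is conserved:
salt = 14,600,000×14.4 + 43,000,000×0.8 + 6,350,000×33.2 + 19,100,000×16.4 = 210,240,000 + 34,400,000 + 210,820,000 + 313,240,000 = 768,700,000
volume = 14,600,000 + 43,000,000 + 6,350,000 + 19,100,000 = 83,050,000 m³
S = 768,700,000 / 83,050,000 = 9.256 PSU

9.3 PSU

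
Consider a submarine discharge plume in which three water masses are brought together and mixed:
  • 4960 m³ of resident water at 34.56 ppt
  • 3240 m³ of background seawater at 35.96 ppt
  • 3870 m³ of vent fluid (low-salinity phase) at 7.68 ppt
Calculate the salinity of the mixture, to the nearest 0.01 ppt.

26.32 ppt

Total salt / total volume:
salt = 4,960×34.56 + 3,240×35.96 + 3,870×7.68 = 171,417.6 + 116,510.4 + 29,721.6 = 317,649.6
volume = 4,960 + 3,240 + 3,870 = 12,070 m³
S = 317,649.6 / 12,070 = 26.3173 ppt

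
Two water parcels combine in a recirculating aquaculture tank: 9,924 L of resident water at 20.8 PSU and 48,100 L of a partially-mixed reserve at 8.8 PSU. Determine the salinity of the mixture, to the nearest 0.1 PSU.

10.9 PSU

By conservation of dissolved salt,
salt = 9,924×20.8 + 48,100×8.8 = 206,419.2 + 423,280 = 629,699.2
volume = 9,924 + 48,100 = 58,024 L
S = 629,699.2 / 58,024 = 10.852 PSU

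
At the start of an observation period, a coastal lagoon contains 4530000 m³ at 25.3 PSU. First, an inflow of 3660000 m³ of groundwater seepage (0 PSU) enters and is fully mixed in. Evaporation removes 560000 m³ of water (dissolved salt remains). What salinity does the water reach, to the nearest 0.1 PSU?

After mixing: salt = 4,530,000×25.3 + 3,660,000×0 = 114,609,000; volume = 8,190,000 m³
After evaporation: salt unchanged = 114,609,000; volume = 8,190,000 − 560,000 = 7,630,000 m³
S = 114,609,000 / 7,630,000 = 15.0208 PSU

15.0 PSU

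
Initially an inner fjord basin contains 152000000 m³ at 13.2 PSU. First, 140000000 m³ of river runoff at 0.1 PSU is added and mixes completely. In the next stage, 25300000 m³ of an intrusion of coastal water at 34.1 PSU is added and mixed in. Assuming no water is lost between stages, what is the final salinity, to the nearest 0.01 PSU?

9.09 PSU

Mass of salt is conserved:
Initial salt = 152,000,000×13.2 = 2,006,400,000
After stage 1: salt = 2,006,400,000 + 140,000,000×0.1 = 2,020,400,000; volume = 292,000,000 m³; S = 6.919 PSU
After stage 2: salt = 2,020,400,000 + 25,300,000×34.1 = 2,883,130,000; volume = 317,300,000 m³
S = 2,883,130,000 / 317,300,000 = 9.0864 PSU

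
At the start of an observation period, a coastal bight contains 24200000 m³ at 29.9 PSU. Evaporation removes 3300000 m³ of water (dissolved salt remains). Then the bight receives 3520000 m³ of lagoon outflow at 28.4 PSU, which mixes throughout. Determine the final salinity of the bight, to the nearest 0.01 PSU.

33.72 PSU

After evaporation: salt = 24,200,000×29.9 = 723,580,000; volume = 24,200,000 − 3,300,000 = 20,900,000 m³
After mixing: salt = 723,580,000 + 3,520,000×28.4 = 823,548,000; volume = 20,900,000 + 3,520,000 = 24,420,000 m³
S = 823,548,000 / 24,420,000 = 33.7243 PSU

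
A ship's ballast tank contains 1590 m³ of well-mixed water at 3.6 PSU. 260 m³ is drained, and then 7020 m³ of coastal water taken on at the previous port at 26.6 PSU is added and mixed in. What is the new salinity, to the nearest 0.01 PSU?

Remaining after removal: 1,330 m³ at 3.6 PSU (salt = 4,788)
After addition: salt = 4,788 + 7,020×26.6 = 191,520; volume = 8,350 m³
S = 191,520 / 8,350 = 22.9365 PSU

22.94 PSU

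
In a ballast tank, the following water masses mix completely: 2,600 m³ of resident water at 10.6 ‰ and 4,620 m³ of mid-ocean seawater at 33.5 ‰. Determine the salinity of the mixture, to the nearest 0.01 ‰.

Conserving salt mass:
salt = 2,600×10.6 + 4,620×33.5 = 27,560 + 154,770 = 182,330
volume = 2,600 + 4,620 = 7,220 m³
S = 182,330 / 7,220 = 25.2535 ‰

25.25 ‰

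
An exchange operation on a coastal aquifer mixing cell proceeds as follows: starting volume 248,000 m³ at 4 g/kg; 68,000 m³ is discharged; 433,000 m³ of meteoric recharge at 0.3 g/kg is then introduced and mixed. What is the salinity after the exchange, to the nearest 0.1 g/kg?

Remaining after removal: 180,000 m³ at 4 g/kg (salt = 720,000)
After addition: salt = 720,000 + 433,000×0.3 = 849,900; volume = 613,000 m³
S = 849,900 / 613,000 = 1.3865 g/kg

1.4 g/kg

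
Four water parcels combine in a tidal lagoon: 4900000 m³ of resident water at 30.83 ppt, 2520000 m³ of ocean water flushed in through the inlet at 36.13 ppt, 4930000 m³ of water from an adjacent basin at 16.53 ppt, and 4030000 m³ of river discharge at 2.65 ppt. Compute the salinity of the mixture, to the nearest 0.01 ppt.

Total salt / total volume:
salt = 4,900,000×30.83 + 2,520,000×36.13 + 4,930,000×16.53 + 4,030,000×2.65 = 151,067,000 + 91,047,600 + 81,492,900 + 10,679,500 = 334,287,000
volume = 4,900,000 + 2,520,000 + 4,930,000 + 4,030,000 = 16,380,000 m³
S = 334,287,000 / 16,380,000 = 20.4082 ppt

20.41 ppt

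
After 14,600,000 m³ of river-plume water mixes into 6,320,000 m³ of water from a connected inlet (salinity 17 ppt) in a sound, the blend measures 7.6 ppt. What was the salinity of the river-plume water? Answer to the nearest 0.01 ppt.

Salt balance: 6,320,000×17 + 14,600,000×S = 20,920,000×7.6
107,440,000 + 14,600,000·S = 158,992,000
S = (158,992,000 − 107,440,000) / 14,600,000 = 3.531 ppt

3.53 ppt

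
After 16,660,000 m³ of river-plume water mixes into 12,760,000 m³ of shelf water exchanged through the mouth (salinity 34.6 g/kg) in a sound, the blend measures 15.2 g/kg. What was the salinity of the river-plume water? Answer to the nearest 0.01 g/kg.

0.34 g/kg

Salt balance: 12,760,000×34.6 + 16,660,000×S = 29,420,000×15.2
441,496,000 + 16,660,000·S = 447,184,000
S = (447,184,000 − 441,496,000) / 16,660,000 = 0.3414 g/kg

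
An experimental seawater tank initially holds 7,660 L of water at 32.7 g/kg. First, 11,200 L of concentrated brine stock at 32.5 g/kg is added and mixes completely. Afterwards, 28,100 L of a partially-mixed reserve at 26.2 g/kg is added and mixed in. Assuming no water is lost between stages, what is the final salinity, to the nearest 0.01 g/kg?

Total salt / total volume:
Initial salt = 7,660×32.7 = 250,482
After stage 1: salt = 250,482 + 11,200×32.5 = 614,482; volume = 18,860 L; S = 32.581 g/kg
After stage 2: salt = 614,482 + 28,100×26.2 = 1,350,702; volume = 46,960 L
S = 1,350,702 / 46,960 = 28.7628 g/kg

28.76 g/kg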